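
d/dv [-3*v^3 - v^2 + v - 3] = -9*v^2 - 2*v + 1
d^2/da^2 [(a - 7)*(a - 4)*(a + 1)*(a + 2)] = 12*a^2 - 48*a - 6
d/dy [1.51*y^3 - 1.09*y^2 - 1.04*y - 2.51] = 4.53*y^2 - 2.18*y - 1.04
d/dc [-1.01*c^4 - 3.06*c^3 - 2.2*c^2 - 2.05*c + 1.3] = -4.04*c^3 - 9.18*c^2 - 4.4*c - 2.05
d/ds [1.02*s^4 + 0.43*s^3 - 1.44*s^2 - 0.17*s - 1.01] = 4.08*s^3 + 1.29*s^2 - 2.88*s - 0.17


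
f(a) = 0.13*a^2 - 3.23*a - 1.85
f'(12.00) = -0.11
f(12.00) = -21.89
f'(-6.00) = -4.79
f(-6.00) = 22.21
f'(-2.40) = -3.85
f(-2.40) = 6.65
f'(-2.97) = -4.00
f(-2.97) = 8.89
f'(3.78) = -2.25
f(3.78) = -12.20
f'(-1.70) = -3.67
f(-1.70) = 4.02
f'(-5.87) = -4.76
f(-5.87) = 21.59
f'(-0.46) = -3.35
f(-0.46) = -0.34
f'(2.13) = -2.68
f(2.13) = -8.14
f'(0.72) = -3.04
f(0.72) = -4.11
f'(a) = 0.26*a - 3.23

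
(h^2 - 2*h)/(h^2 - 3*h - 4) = h*(2 - h)/(-h^2 + 3*h + 4)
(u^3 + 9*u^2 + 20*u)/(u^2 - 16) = u*(u + 5)/(u - 4)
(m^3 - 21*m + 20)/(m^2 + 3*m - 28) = (m^2 + 4*m - 5)/(m + 7)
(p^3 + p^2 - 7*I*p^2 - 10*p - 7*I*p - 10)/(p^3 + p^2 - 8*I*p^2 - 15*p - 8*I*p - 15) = (p - 2*I)/(p - 3*I)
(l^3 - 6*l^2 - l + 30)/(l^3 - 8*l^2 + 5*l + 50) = (l - 3)/(l - 5)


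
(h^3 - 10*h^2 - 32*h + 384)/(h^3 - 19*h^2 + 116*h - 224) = (h^2 - 2*h - 48)/(h^2 - 11*h + 28)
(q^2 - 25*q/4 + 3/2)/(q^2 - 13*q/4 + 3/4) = (q - 6)/(q - 3)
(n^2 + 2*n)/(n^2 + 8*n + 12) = n/(n + 6)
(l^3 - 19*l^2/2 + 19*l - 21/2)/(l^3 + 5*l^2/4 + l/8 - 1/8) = 4*(2*l^3 - 19*l^2 + 38*l - 21)/(8*l^3 + 10*l^2 + l - 1)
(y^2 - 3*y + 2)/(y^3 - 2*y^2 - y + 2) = 1/(y + 1)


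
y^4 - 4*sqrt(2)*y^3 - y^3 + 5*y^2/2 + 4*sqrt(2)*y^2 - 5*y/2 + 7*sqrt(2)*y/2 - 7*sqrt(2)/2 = (y - 1)*(y - 7*sqrt(2)/2)*(y - sqrt(2))*(y + sqrt(2)/2)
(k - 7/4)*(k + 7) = k^2 + 21*k/4 - 49/4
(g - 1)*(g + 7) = g^2 + 6*g - 7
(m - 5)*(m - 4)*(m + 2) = m^3 - 7*m^2 + 2*m + 40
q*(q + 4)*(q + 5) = q^3 + 9*q^2 + 20*q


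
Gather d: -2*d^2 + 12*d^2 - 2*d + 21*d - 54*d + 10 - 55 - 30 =10*d^2 - 35*d - 75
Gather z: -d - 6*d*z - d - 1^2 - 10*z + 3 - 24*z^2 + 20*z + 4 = -2*d - 24*z^2 + z*(10 - 6*d) + 6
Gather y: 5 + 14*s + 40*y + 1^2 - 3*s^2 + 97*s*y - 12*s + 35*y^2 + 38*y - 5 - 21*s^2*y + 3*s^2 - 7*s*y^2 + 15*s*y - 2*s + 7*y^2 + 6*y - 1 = y^2*(42 - 7*s) + y*(-21*s^2 + 112*s + 84)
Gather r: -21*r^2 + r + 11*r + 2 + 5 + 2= -21*r^2 + 12*r + 9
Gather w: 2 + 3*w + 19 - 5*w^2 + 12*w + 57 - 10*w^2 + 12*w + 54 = -15*w^2 + 27*w + 132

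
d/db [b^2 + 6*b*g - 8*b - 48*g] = 2*b + 6*g - 8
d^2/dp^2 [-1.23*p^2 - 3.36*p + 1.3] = -2.46000000000000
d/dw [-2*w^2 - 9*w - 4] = -4*w - 9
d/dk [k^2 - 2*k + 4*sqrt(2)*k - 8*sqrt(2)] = 2*k - 2 + 4*sqrt(2)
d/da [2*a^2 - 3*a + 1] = 4*a - 3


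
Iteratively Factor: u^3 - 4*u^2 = (u)*(u^2 - 4*u) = u*(u - 4)*(u)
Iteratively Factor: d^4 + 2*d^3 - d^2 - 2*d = (d - 1)*(d^3 + 3*d^2 + 2*d) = (d - 1)*(d + 1)*(d^2 + 2*d) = (d - 1)*(d + 1)*(d + 2)*(d)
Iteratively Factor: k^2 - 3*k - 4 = (k - 4)*(k + 1)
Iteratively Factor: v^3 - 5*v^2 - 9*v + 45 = (v - 5)*(v^2 - 9) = (v - 5)*(v - 3)*(v + 3)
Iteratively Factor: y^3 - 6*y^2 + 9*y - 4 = (y - 4)*(y^2 - 2*y + 1) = (y - 4)*(y - 1)*(y - 1)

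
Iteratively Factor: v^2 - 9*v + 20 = (v - 4)*(v - 5)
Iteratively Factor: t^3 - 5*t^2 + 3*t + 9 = (t - 3)*(t^2 - 2*t - 3) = (t - 3)*(t + 1)*(t - 3)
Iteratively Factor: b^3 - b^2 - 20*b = (b + 4)*(b^2 - 5*b) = (b - 5)*(b + 4)*(b)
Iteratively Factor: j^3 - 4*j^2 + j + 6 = (j + 1)*(j^2 - 5*j + 6) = (j - 2)*(j + 1)*(j - 3)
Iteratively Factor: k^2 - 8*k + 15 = (k - 5)*(k - 3)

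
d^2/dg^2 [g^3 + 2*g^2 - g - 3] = 6*g + 4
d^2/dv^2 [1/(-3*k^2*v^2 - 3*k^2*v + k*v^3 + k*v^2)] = 2*(v*(3*k - 3*v - 1)*(3*k*v + 3*k - v^2 - v) - (6*k*v + 3*k - 3*v^2 - 2*v)^2)/(k*v^3*(3*k*v + 3*k - v^2 - v)^3)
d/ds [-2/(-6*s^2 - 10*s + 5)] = 4*(-6*s - 5)/(6*s^2 + 10*s - 5)^2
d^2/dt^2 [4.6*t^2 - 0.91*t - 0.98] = 9.20000000000000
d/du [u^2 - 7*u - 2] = 2*u - 7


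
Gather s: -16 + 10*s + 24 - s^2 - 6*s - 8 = -s^2 + 4*s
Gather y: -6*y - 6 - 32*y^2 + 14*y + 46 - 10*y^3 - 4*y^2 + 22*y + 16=-10*y^3 - 36*y^2 + 30*y + 56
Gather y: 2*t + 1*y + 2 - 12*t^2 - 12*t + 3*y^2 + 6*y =-12*t^2 - 10*t + 3*y^2 + 7*y + 2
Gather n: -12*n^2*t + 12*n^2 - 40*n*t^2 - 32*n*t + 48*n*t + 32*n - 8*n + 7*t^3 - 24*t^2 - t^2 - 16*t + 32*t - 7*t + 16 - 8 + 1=n^2*(12 - 12*t) + n*(-40*t^2 + 16*t + 24) + 7*t^3 - 25*t^2 + 9*t + 9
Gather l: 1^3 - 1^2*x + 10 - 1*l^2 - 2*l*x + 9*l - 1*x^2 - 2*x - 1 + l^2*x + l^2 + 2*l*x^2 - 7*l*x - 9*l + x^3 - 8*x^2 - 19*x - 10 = l^2*x + l*(2*x^2 - 9*x) + x^3 - 9*x^2 - 22*x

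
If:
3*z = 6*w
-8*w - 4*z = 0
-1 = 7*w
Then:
No Solution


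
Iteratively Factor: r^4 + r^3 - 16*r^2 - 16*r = (r + 1)*(r^3 - 16*r) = (r + 1)*(r + 4)*(r^2 - 4*r) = r*(r + 1)*(r + 4)*(r - 4)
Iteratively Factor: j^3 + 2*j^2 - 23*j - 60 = (j + 3)*(j^2 - j - 20) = (j - 5)*(j + 3)*(j + 4)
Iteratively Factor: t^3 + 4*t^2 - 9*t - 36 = (t + 3)*(t^2 + t - 12) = (t - 3)*(t + 3)*(t + 4)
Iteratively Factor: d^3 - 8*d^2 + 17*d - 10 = (d - 2)*(d^2 - 6*d + 5) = (d - 5)*(d - 2)*(d - 1)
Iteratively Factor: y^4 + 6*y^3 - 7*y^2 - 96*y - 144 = (y + 4)*(y^3 + 2*y^2 - 15*y - 36) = (y - 4)*(y + 4)*(y^2 + 6*y + 9) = (y - 4)*(y + 3)*(y + 4)*(y + 3)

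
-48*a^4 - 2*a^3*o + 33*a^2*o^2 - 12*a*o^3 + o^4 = (-8*a + o)*(-3*a + o)*(-2*a + o)*(a + o)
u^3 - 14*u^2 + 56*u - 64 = (u - 8)*(u - 4)*(u - 2)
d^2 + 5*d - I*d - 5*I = (d + 5)*(d - I)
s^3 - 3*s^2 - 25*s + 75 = (s - 5)*(s - 3)*(s + 5)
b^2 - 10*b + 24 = (b - 6)*(b - 4)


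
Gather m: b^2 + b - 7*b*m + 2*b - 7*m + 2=b^2 + 3*b + m*(-7*b - 7) + 2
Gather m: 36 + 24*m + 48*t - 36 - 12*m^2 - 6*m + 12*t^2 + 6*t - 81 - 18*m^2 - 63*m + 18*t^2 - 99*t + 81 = -30*m^2 - 45*m + 30*t^2 - 45*t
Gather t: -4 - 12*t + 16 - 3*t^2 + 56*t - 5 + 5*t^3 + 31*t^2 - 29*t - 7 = 5*t^3 + 28*t^2 + 15*t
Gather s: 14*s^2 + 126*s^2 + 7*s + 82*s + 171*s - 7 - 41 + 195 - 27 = 140*s^2 + 260*s + 120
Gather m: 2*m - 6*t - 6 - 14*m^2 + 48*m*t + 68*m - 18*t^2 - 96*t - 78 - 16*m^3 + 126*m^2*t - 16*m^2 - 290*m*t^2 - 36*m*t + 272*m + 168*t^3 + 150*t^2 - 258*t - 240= -16*m^3 + m^2*(126*t - 30) + m*(-290*t^2 + 12*t + 342) + 168*t^3 + 132*t^2 - 360*t - 324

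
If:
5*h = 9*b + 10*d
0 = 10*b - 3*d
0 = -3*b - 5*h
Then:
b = 0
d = 0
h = 0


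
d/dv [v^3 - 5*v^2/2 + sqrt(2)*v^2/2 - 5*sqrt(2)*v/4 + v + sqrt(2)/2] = 3*v^2 - 5*v + sqrt(2)*v - 5*sqrt(2)/4 + 1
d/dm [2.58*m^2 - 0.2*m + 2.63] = 5.16*m - 0.2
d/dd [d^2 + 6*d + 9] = 2*d + 6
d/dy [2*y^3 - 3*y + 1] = 6*y^2 - 3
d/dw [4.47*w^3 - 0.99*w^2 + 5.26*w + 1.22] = 13.41*w^2 - 1.98*w + 5.26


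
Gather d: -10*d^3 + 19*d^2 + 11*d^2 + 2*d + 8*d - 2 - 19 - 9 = -10*d^3 + 30*d^2 + 10*d - 30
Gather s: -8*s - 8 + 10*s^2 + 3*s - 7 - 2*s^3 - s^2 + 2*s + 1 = -2*s^3 + 9*s^2 - 3*s - 14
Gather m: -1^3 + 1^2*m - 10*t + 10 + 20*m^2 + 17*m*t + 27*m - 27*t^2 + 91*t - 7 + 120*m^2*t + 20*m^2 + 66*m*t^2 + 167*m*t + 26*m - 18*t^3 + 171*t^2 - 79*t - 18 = m^2*(120*t + 40) + m*(66*t^2 + 184*t + 54) - 18*t^3 + 144*t^2 + 2*t - 16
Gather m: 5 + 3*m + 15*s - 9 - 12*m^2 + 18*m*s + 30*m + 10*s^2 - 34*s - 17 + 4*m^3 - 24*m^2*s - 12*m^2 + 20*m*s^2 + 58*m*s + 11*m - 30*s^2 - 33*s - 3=4*m^3 + m^2*(-24*s - 24) + m*(20*s^2 + 76*s + 44) - 20*s^2 - 52*s - 24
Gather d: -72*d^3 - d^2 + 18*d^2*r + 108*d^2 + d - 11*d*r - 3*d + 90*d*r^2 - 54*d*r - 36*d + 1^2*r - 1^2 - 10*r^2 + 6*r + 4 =-72*d^3 + d^2*(18*r + 107) + d*(90*r^2 - 65*r - 38) - 10*r^2 + 7*r + 3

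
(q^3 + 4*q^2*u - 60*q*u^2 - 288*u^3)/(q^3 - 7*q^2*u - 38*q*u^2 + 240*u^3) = (q + 6*u)/(q - 5*u)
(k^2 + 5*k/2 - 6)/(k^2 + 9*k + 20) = (k - 3/2)/(k + 5)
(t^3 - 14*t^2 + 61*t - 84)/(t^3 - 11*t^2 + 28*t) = (t - 3)/t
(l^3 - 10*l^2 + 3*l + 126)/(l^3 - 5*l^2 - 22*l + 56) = (l^2 - 3*l - 18)/(l^2 + 2*l - 8)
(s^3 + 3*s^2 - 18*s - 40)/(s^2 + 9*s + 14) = (s^2 + s - 20)/(s + 7)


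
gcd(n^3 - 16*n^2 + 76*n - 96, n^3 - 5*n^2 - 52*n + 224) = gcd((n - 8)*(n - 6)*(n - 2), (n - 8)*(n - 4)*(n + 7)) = n - 8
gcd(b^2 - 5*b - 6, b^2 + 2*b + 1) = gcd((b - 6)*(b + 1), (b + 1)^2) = b + 1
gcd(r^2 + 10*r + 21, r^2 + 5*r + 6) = r + 3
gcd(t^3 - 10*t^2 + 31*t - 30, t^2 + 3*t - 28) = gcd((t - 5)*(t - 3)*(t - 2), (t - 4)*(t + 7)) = 1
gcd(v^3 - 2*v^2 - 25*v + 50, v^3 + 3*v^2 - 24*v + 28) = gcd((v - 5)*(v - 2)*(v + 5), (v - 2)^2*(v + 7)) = v - 2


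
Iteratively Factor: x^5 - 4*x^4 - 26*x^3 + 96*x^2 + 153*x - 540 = (x + 4)*(x^4 - 8*x^3 + 6*x^2 + 72*x - 135) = (x - 3)*(x + 4)*(x^3 - 5*x^2 - 9*x + 45) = (x - 3)^2*(x + 4)*(x^2 - 2*x - 15) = (x - 3)^2*(x + 3)*(x + 4)*(x - 5)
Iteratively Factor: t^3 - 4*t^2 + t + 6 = (t - 2)*(t^2 - 2*t - 3) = (t - 2)*(t + 1)*(t - 3)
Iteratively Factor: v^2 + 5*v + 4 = (v + 4)*(v + 1)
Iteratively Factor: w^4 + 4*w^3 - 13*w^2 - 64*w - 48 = (w + 1)*(w^3 + 3*w^2 - 16*w - 48) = (w + 1)*(w + 3)*(w^2 - 16) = (w + 1)*(w + 3)*(w + 4)*(w - 4)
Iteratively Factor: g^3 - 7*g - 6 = (g + 1)*(g^2 - g - 6) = (g + 1)*(g + 2)*(g - 3)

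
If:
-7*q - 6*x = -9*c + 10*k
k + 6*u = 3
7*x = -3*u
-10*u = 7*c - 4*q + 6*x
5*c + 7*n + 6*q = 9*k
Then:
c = -1388*x/39 - 120/13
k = 14*x + 3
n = 27442*x/273 + 2211/91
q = -866*x/13 - 210/13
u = -7*x/3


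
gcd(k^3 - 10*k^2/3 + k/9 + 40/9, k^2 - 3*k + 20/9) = k - 5/3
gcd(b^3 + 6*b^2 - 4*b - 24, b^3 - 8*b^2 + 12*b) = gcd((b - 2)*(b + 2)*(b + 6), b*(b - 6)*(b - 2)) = b - 2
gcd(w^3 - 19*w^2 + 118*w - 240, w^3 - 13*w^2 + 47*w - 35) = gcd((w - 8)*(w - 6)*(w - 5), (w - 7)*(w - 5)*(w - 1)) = w - 5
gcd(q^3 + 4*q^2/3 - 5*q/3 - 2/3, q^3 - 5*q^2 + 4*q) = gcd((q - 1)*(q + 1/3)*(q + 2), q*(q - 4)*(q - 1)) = q - 1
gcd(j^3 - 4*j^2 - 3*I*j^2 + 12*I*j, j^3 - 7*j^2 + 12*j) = j^2 - 4*j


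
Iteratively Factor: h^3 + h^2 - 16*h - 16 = (h + 4)*(h^2 - 3*h - 4) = (h + 1)*(h + 4)*(h - 4)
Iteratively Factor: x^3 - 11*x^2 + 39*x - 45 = (x - 3)*(x^2 - 8*x + 15) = (x - 5)*(x - 3)*(x - 3)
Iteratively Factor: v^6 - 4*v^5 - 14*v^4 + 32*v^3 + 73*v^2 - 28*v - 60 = (v - 3)*(v^5 - v^4 - 17*v^3 - 19*v^2 + 16*v + 20) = (v - 3)*(v + 2)*(v^4 - 3*v^3 - 11*v^2 + 3*v + 10) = (v - 3)*(v + 1)*(v + 2)*(v^3 - 4*v^2 - 7*v + 10) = (v - 5)*(v - 3)*(v + 1)*(v + 2)*(v^2 + v - 2) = (v - 5)*(v - 3)*(v - 1)*(v + 1)*(v + 2)*(v + 2)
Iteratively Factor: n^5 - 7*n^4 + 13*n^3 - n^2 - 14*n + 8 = (n + 1)*(n^4 - 8*n^3 + 21*n^2 - 22*n + 8) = (n - 1)*(n + 1)*(n^3 - 7*n^2 + 14*n - 8) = (n - 1)^2*(n + 1)*(n^2 - 6*n + 8) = (n - 4)*(n - 1)^2*(n + 1)*(n - 2)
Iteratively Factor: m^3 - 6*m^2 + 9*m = (m - 3)*(m^2 - 3*m) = m*(m - 3)*(m - 3)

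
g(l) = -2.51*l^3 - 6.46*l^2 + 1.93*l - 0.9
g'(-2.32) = -8.63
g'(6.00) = -346.67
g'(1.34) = -28.90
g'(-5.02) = -122.97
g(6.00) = -764.04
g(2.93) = -113.84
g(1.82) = -33.92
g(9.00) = -2336.58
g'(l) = -7.53*l^2 - 12.92*l + 1.93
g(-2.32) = -8.81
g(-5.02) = 144.15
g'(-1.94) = -1.35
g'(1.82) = -46.53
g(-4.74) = 112.12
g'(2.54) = -79.47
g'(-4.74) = -106.01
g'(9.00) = -724.28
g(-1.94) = -10.63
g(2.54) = -78.81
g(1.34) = -15.95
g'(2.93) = -100.57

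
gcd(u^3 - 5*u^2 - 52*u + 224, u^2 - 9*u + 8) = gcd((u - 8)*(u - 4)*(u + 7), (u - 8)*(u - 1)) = u - 8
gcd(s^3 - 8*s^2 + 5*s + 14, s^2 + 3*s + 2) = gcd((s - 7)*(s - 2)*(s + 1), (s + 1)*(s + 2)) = s + 1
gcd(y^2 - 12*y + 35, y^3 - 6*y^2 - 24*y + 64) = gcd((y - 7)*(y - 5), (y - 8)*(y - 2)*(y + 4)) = 1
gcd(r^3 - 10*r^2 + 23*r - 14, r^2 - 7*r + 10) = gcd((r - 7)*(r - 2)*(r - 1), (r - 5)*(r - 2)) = r - 2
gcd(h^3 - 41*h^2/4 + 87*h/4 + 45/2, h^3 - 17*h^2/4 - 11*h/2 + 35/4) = h - 5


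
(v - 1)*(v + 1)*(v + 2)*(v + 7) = v^4 + 9*v^3 + 13*v^2 - 9*v - 14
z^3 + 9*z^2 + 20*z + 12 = (z + 1)*(z + 2)*(z + 6)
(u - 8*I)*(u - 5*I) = u^2 - 13*I*u - 40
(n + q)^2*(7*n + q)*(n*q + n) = 7*n^4*q + 7*n^4 + 15*n^3*q^2 + 15*n^3*q + 9*n^2*q^3 + 9*n^2*q^2 + n*q^4 + n*q^3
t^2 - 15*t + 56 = (t - 8)*(t - 7)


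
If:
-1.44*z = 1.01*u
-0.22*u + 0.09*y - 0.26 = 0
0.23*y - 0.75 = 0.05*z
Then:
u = 0.14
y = 3.24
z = -0.10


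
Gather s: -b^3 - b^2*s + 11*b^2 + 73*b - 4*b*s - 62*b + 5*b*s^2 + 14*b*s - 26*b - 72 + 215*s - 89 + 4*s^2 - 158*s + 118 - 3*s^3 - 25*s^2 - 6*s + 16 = -b^3 + 11*b^2 - 15*b - 3*s^3 + s^2*(5*b - 21) + s*(-b^2 + 10*b + 51) - 27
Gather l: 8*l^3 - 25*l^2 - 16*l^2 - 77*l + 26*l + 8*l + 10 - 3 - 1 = 8*l^3 - 41*l^2 - 43*l + 6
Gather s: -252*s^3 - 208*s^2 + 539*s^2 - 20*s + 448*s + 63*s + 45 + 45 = -252*s^3 + 331*s^2 + 491*s + 90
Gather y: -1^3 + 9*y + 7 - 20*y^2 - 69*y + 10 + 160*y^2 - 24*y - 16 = 140*y^2 - 84*y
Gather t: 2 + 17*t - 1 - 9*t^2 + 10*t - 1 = -9*t^2 + 27*t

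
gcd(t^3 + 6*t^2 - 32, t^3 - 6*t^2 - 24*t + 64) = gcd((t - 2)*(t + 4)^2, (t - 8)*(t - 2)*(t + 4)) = t^2 + 2*t - 8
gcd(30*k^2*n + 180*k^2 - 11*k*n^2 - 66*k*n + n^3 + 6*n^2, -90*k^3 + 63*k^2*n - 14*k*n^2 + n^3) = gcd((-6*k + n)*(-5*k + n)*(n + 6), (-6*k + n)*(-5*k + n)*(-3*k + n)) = 30*k^2 - 11*k*n + n^2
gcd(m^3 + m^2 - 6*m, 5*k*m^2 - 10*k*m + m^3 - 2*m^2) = m^2 - 2*m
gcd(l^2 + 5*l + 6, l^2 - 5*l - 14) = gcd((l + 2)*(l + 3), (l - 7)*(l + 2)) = l + 2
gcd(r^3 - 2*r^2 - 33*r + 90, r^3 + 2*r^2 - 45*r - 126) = r + 6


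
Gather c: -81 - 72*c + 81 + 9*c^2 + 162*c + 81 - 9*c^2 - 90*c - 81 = 0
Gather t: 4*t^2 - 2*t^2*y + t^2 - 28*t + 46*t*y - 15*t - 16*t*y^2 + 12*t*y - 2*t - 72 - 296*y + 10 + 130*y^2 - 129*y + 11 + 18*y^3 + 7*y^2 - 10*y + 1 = t^2*(5 - 2*y) + t*(-16*y^2 + 58*y - 45) + 18*y^3 + 137*y^2 - 435*y - 50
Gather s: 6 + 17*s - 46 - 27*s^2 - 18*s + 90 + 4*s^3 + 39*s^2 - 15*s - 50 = 4*s^3 + 12*s^2 - 16*s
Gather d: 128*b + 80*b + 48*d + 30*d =208*b + 78*d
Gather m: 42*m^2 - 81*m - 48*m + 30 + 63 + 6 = 42*m^2 - 129*m + 99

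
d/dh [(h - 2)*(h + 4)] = 2*h + 2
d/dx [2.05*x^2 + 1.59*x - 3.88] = 4.1*x + 1.59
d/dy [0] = 0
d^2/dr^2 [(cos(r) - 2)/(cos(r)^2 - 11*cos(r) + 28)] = (-9*(1 - cos(2*r))^2*cos(r)/4 - 3*(1 - cos(2*r))^2/4 - 251*cos(r)/2 - 154*cos(2*r) + 24*cos(3*r) + cos(5*r)/2 + 93)/((cos(r) - 7)^3*(cos(r) - 4)^3)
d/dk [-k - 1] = -1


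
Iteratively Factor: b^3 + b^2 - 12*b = (b - 3)*(b^2 + 4*b) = b*(b - 3)*(b + 4)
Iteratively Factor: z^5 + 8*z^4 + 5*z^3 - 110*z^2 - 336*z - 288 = (z + 3)*(z^4 + 5*z^3 - 10*z^2 - 80*z - 96) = (z - 4)*(z + 3)*(z^3 + 9*z^2 + 26*z + 24) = (z - 4)*(z + 3)^2*(z^2 + 6*z + 8) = (z - 4)*(z + 3)^2*(z + 4)*(z + 2)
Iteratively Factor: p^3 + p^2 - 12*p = (p + 4)*(p^2 - 3*p) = p*(p + 4)*(p - 3)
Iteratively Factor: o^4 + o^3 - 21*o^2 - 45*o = (o + 3)*(o^3 - 2*o^2 - 15*o) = (o + 3)^2*(o^2 - 5*o) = o*(o + 3)^2*(o - 5)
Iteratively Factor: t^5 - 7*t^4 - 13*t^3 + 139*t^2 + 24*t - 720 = (t + 3)*(t^4 - 10*t^3 + 17*t^2 + 88*t - 240) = (t - 5)*(t + 3)*(t^3 - 5*t^2 - 8*t + 48) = (t - 5)*(t - 4)*(t + 3)*(t^2 - t - 12) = (t - 5)*(t - 4)^2*(t + 3)*(t + 3)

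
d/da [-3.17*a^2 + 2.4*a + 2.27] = 2.4 - 6.34*a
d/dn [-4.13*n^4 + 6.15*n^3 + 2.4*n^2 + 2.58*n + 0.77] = -16.52*n^3 + 18.45*n^2 + 4.8*n + 2.58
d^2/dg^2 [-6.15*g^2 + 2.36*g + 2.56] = -12.3000000000000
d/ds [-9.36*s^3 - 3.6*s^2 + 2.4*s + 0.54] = -28.08*s^2 - 7.2*s + 2.4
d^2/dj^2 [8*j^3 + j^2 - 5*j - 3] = 48*j + 2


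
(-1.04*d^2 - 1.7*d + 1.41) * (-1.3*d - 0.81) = 1.352*d^3 + 3.0524*d^2 - 0.456*d - 1.1421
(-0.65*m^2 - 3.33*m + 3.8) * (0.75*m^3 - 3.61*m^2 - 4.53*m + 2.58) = -0.4875*m^5 - 0.151*m^4 + 17.8158*m^3 - 0.310099999999997*m^2 - 25.8054*m + 9.804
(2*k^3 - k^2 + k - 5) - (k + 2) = 2*k^3 - k^2 - 7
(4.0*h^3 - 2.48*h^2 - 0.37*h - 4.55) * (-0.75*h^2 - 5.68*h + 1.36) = -3.0*h^5 - 20.86*h^4 + 19.8039*h^3 + 2.1413*h^2 + 25.3408*h - 6.188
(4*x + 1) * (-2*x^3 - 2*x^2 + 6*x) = -8*x^4 - 10*x^3 + 22*x^2 + 6*x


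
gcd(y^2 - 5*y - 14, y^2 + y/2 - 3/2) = 1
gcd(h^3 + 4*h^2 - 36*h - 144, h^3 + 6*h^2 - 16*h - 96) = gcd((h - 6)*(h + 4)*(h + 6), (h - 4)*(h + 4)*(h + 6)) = h^2 + 10*h + 24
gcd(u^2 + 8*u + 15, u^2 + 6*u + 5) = u + 5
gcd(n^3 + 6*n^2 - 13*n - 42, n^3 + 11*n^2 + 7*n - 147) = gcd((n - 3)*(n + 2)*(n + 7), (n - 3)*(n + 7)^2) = n^2 + 4*n - 21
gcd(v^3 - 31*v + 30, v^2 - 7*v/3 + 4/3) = v - 1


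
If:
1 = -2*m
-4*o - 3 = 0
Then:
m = -1/2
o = -3/4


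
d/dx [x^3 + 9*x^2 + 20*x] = 3*x^2 + 18*x + 20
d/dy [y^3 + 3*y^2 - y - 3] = 3*y^2 + 6*y - 1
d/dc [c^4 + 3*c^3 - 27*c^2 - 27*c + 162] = 4*c^3 + 9*c^2 - 54*c - 27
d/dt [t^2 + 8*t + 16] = 2*t + 8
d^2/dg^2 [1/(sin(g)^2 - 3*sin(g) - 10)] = (-4*sin(g)^4 + 9*sin(g)^3 - 43*sin(g)^2 + 12*sin(g) + 38)/((sin(g) - 5)^3*(sin(g) + 2)^3)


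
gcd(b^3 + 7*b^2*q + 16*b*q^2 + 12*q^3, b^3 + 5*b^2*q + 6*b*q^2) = b^2 + 5*b*q + 6*q^2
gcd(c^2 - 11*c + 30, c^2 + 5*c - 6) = 1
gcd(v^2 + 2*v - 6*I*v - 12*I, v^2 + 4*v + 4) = v + 2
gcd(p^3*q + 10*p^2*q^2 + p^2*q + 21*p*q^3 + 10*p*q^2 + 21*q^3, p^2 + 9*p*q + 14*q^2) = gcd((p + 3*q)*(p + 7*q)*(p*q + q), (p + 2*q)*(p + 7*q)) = p + 7*q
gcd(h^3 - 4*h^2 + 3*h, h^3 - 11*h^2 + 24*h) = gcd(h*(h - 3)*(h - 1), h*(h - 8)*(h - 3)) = h^2 - 3*h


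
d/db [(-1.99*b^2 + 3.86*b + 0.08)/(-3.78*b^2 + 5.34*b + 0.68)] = (3.96420000000001*b^2 - 2.1016*b + 2.1976)/(14.2884*b^4 - 40.3704*b^3 + 23.3748*b^2 + 7.2624*b + 0.4624)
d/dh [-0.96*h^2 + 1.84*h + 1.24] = 1.84 - 1.92*h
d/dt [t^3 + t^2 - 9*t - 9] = 3*t^2 + 2*t - 9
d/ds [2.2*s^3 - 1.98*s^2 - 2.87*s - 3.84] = 6.6*s^2 - 3.96*s - 2.87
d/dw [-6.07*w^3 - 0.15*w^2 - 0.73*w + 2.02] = -18.21*w^2 - 0.3*w - 0.73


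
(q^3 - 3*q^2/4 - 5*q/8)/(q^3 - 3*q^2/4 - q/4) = (-8*q^2 + 6*q + 5)/(2*(-4*q^2 + 3*q + 1))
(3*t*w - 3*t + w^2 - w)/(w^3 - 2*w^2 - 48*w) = (-3*t*w + 3*t - w^2 + w)/(w*(-w^2 + 2*w + 48))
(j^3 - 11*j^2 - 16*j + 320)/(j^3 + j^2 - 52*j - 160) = (j - 8)/(j + 4)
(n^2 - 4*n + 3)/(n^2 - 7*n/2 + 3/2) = 2*(n - 1)/(2*n - 1)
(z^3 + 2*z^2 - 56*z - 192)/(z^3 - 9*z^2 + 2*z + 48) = (z^2 + 10*z + 24)/(z^2 - z - 6)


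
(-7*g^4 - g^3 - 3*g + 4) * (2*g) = -14*g^5 - 2*g^4 - 6*g^2 + 8*g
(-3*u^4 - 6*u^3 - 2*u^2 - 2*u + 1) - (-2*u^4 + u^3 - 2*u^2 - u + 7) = -u^4 - 7*u^3 - u - 6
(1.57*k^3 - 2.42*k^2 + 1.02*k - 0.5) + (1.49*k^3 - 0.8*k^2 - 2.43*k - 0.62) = 3.06*k^3 - 3.22*k^2 - 1.41*k - 1.12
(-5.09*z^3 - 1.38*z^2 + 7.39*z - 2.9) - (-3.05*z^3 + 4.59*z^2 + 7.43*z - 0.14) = -2.04*z^3 - 5.97*z^2 - 0.04*z - 2.76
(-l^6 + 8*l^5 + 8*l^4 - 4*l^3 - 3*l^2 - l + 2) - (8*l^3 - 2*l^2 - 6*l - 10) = -l^6 + 8*l^5 + 8*l^4 - 12*l^3 - l^2 + 5*l + 12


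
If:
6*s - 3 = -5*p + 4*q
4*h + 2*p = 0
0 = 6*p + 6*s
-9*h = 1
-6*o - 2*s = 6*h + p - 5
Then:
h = -1/9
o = 53/54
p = 2/9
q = -29/36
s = -2/9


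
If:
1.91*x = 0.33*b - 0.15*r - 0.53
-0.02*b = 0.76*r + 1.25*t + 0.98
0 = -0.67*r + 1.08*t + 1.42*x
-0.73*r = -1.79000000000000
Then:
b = 20.90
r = 2.45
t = -2.61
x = 3.14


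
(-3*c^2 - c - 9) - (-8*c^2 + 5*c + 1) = 5*c^2 - 6*c - 10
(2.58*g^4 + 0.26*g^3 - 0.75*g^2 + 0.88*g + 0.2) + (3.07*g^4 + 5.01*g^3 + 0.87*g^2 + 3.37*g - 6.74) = 5.65*g^4 + 5.27*g^3 + 0.12*g^2 + 4.25*g - 6.54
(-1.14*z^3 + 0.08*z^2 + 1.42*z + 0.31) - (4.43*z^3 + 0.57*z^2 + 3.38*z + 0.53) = -5.57*z^3 - 0.49*z^2 - 1.96*z - 0.22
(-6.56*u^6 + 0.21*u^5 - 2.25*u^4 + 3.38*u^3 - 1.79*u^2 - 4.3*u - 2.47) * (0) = 0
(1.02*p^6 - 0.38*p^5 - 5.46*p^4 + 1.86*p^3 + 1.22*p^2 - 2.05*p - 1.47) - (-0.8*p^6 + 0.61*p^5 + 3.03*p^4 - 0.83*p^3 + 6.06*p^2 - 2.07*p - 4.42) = 1.82*p^6 - 0.99*p^5 - 8.49*p^4 + 2.69*p^3 - 4.84*p^2 + 0.02*p + 2.95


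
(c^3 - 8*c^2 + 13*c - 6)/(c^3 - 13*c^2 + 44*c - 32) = (c^2 - 7*c + 6)/(c^2 - 12*c + 32)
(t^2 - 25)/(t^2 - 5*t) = (t + 5)/t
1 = 1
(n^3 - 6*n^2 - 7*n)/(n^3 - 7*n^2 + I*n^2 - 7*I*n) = (n + 1)/(n + I)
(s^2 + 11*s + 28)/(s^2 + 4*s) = (s + 7)/s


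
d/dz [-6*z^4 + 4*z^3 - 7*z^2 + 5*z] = -24*z^3 + 12*z^2 - 14*z + 5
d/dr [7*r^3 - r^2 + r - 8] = 21*r^2 - 2*r + 1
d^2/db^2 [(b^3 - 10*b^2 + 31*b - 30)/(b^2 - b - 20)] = 84/(b^3 + 12*b^2 + 48*b + 64)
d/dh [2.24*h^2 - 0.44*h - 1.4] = 4.48*h - 0.44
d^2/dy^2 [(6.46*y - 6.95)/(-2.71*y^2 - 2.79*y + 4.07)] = (-(5.42*y + 2.79)*(6.46*y - 6.95)*(10.84*y + 5.58) + (105.0396*y - 1.6222)*(2.71*y^2 + 2.79*y - 4.07))/(2.71*y^2 + 2.79*y - 4.07)^3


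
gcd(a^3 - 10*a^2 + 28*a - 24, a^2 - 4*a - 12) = a - 6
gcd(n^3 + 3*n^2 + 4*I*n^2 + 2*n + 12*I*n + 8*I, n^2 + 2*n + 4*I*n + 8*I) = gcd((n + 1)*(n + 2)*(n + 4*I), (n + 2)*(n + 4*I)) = n^2 + n*(2 + 4*I) + 8*I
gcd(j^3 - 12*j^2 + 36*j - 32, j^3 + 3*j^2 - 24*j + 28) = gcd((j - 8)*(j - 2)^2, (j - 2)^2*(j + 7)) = j^2 - 4*j + 4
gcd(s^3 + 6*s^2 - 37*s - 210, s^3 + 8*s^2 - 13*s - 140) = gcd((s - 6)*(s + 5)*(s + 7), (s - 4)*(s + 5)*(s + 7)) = s^2 + 12*s + 35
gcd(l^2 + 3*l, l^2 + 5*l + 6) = l + 3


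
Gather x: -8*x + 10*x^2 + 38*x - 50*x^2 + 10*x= -40*x^2 + 40*x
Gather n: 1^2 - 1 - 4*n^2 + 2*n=-4*n^2 + 2*n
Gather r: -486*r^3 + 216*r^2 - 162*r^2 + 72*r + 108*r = -486*r^3 + 54*r^2 + 180*r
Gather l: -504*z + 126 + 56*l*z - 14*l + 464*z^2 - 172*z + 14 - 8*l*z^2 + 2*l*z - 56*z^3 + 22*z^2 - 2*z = l*(-8*z^2 + 58*z - 14) - 56*z^3 + 486*z^2 - 678*z + 140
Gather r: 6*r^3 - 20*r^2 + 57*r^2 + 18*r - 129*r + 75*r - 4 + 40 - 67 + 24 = 6*r^3 + 37*r^2 - 36*r - 7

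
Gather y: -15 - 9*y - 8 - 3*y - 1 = -12*y - 24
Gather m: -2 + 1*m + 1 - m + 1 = 0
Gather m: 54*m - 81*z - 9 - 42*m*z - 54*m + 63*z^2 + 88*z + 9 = -42*m*z + 63*z^2 + 7*z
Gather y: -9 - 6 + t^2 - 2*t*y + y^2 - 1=t^2 - 2*t*y + y^2 - 16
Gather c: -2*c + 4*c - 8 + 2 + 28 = 2*c + 22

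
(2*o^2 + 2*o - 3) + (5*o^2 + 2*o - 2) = 7*o^2 + 4*o - 5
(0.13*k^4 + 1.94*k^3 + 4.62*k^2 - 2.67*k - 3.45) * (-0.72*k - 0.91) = -0.0936*k^5 - 1.5151*k^4 - 5.0918*k^3 - 2.2818*k^2 + 4.9137*k + 3.1395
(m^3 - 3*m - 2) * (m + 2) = m^4 + 2*m^3 - 3*m^2 - 8*m - 4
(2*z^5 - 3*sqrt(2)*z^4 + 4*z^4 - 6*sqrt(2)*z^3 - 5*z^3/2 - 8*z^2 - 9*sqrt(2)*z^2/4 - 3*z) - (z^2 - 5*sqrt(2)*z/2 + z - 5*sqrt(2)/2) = 2*z^5 - 3*sqrt(2)*z^4 + 4*z^4 - 6*sqrt(2)*z^3 - 5*z^3/2 - 9*z^2 - 9*sqrt(2)*z^2/4 - 4*z + 5*sqrt(2)*z/2 + 5*sqrt(2)/2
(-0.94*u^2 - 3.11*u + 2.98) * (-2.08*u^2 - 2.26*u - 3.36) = 1.9552*u^4 + 8.5932*u^3 + 3.9886*u^2 + 3.7148*u - 10.0128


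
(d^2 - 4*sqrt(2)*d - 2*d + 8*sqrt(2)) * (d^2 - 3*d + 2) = d^4 - 4*sqrt(2)*d^3 - 5*d^3 + 8*d^2 + 20*sqrt(2)*d^2 - 32*sqrt(2)*d - 4*d + 16*sqrt(2)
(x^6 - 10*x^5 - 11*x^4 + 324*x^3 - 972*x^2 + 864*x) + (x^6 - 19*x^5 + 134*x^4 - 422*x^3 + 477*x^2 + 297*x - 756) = 2*x^6 - 29*x^5 + 123*x^4 - 98*x^3 - 495*x^2 + 1161*x - 756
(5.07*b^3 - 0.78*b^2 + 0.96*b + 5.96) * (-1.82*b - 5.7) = -9.2274*b^4 - 27.4794*b^3 + 2.6988*b^2 - 16.3192*b - 33.972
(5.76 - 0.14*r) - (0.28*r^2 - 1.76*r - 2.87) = -0.28*r^2 + 1.62*r + 8.63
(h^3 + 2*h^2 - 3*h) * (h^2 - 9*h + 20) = h^5 - 7*h^4 - h^3 + 67*h^2 - 60*h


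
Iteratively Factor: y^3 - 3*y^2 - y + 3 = (y - 1)*(y^2 - 2*y - 3) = (y - 3)*(y - 1)*(y + 1)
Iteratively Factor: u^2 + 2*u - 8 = (u + 4)*(u - 2)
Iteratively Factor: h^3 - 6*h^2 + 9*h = (h - 3)*(h^2 - 3*h) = (h - 3)^2*(h)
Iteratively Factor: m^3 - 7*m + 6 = (m + 3)*(m^2 - 3*m + 2) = (m - 2)*(m + 3)*(m - 1)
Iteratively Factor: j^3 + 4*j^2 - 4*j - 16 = (j + 2)*(j^2 + 2*j - 8) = (j + 2)*(j + 4)*(j - 2)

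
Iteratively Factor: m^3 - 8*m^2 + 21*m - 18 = (m - 3)*(m^2 - 5*m + 6) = (m - 3)^2*(m - 2)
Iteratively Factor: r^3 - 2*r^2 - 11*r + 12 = (r - 4)*(r^2 + 2*r - 3) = (r - 4)*(r + 3)*(r - 1)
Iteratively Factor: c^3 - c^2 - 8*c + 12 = (c + 3)*(c^2 - 4*c + 4) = (c - 2)*(c + 3)*(c - 2)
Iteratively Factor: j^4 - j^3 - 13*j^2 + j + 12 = (j - 4)*(j^3 + 3*j^2 - j - 3) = (j - 4)*(j + 3)*(j^2 - 1) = (j - 4)*(j - 1)*(j + 3)*(j + 1)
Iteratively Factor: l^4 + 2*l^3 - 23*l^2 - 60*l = (l + 4)*(l^3 - 2*l^2 - 15*l) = l*(l + 4)*(l^2 - 2*l - 15) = l*(l + 3)*(l + 4)*(l - 5)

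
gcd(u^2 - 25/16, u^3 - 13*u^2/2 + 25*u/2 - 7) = 1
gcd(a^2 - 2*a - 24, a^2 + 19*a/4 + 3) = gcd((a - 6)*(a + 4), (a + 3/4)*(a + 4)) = a + 4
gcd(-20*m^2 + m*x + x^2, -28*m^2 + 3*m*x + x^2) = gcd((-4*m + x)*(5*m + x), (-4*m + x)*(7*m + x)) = -4*m + x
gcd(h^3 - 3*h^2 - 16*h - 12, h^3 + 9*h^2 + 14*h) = h + 2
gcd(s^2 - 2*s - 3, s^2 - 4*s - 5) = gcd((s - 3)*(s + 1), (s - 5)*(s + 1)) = s + 1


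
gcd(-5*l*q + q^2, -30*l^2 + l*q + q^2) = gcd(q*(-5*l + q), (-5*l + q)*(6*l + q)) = -5*l + q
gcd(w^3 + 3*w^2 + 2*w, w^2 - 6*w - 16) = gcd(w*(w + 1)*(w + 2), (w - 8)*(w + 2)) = w + 2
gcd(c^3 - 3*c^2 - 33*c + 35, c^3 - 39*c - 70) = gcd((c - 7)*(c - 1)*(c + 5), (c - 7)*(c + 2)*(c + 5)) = c^2 - 2*c - 35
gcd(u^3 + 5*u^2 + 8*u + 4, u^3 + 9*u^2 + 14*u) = u + 2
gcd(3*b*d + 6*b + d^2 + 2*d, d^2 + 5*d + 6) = d + 2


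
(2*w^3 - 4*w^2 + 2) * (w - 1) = 2*w^4 - 6*w^3 + 4*w^2 + 2*w - 2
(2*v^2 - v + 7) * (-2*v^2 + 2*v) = -4*v^4 + 6*v^3 - 16*v^2 + 14*v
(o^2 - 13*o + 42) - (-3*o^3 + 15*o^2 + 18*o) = 3*o^3 - 14*o^2 - 31*o + 42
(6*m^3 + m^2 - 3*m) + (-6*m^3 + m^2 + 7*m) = 2*m^2 + 4*m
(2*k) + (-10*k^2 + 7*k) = -10*k^2 + 9*k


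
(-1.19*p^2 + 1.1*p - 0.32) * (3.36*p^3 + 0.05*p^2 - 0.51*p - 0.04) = -3.9984*p^5 + 3.6365*p^4 - 0.4133*p^3 - 0.5294*p^2 + 0.1192*p + 0.0128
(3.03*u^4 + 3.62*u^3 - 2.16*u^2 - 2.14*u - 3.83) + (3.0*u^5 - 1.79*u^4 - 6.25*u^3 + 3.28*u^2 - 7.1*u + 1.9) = 3.0*u^5 + 1.24*u^4 - 2.63*u^3 + 1.12*u^2 - 9.24*u - 1.93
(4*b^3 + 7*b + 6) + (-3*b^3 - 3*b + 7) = b^3 + 4*b + 13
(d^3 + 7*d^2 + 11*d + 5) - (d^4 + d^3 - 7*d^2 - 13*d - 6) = -d^4 + 14*d^2 + 24*d + 11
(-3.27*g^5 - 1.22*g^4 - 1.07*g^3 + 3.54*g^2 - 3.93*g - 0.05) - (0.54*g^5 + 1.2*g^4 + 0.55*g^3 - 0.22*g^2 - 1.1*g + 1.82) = -3.81*g^5 - 2.42*g^4 - 1.62*g^3 + 3.76*g^2 - 2.83*g - 1.87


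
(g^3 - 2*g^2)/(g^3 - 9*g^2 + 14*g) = g/(g - 7)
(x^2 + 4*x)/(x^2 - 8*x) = (x + 4)/(x - 8)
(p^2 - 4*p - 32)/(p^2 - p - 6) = (-p^2 + 4*p + 32)/(-p^2 + p + 6)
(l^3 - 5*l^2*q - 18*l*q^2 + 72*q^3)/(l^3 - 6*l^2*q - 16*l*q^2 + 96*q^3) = (-l + 3*q)/(-l + 4*q)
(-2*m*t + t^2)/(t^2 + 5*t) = (-2*m + t)/(t + 5)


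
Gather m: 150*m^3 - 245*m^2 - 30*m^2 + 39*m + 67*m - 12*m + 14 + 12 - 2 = 150*m^3 - 275*m^2 + 94*m + 24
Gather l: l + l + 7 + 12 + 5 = 2*l + 24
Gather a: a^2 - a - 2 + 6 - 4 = a^2 - a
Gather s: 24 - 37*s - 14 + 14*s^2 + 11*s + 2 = 14*s^2 - 26*s + 12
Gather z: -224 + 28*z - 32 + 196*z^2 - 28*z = 196*z^2 - 256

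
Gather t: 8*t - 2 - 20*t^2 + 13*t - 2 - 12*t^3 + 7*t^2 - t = -12*t^3 - 13*t^2 + 20*t - 4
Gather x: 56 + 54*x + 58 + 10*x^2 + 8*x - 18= 10*x^2 + 62*x + 96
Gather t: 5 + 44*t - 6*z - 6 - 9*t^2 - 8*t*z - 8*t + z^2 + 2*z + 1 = -9*t^2 + t*(36 - 8*z) + z^2 - 4*z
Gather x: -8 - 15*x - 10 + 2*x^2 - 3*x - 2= 2*x^2 - 18*x - 20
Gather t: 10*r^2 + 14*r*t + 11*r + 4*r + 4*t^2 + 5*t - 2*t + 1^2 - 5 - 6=10*r^2 + 15*r + 4*t^2 + t*(14*r + 3) - 10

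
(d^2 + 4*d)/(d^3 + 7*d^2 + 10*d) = (d + 4)/(d^2 + 7*d + 10)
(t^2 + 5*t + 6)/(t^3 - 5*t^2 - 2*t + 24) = (t + 3)/(t^2 - 7*t + 12)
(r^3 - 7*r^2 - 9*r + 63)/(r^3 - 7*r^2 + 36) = (r^2 - 4*r - 21)/(r^2 - 4*r - 12)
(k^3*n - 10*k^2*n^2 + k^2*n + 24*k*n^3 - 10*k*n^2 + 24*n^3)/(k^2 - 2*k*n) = n*(k^3 - 10*k^2*n + k^2 + 24*k*n^2 - 10*k*n + 24*n^2)/(k*(k - 2*n))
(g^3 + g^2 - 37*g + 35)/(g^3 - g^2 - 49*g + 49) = (g - 5)/(g - 7)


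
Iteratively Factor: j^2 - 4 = (j - 2)*(j + 2)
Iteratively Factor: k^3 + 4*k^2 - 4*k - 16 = (k + 2)*(k^2 + 2*k - 8) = (k - 2)*(k + 2)*(k + 4)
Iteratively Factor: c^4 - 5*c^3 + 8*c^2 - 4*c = (c - 1)*(c^3 - 4*c^2 + 4*c) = c*(c - 1)*(c^2 - 4*c + 4) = c*(c - 2)*(c - 1)*(c - 2)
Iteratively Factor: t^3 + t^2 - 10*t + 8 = (t + 4)*(t^2 - 3*t + 2) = (t - 1)*(t + 4)*(t - 2)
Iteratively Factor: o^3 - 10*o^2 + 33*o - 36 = (o - 4)*(o^2 - 6*o + 9) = (o - 4)*(o - 3)*(o - 3)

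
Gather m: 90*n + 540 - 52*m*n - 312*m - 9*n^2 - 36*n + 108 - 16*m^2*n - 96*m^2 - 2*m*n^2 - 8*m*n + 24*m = m^2*(-16*n - 96) + m*(-2*n^2 - 60*n - 288) - 9*n^2 + 54*n + 648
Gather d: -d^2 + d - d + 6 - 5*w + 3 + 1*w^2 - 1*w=-d^2 + w^2 - 6*w + 9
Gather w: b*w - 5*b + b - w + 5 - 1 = -4*b + w*(b - 1) + 4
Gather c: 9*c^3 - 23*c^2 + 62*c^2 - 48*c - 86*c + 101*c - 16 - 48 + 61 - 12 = 9*c^3 + 39*c^2 - 33*c - 15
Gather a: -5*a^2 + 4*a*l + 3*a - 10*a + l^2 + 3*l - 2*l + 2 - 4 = -5*a^2 + a*(4*l - 7) + l^2 + l - 2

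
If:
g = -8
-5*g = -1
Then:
No Solution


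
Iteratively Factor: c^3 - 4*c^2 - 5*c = (c)*(c^2 - 4*c - 5) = c*(c + 1)*(c - 5)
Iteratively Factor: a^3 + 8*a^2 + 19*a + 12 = (a + 3)*(a^2 + 5*a + 4) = (a + 1)*(a + 3)*(a + 4)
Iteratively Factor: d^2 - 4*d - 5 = (d + 1)*(d - 5)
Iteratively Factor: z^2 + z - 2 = (z - 1)*(z + 2)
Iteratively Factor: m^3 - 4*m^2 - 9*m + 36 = (m - 3)*(m^2 - m - 12) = (m - 4)*(m - 3)*(m + 3)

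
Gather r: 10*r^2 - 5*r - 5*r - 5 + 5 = 10*r^2 - 10*r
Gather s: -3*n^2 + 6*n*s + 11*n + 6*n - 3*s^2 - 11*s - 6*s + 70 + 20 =-3*n^2 + 17*n - 3*s^2 + s*(6*n - 17) + 90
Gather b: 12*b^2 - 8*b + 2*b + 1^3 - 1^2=12*b^2 - 6*b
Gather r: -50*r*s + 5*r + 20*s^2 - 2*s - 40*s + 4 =r*(5 - 50*s) + 20*s^2 - 42*s + 4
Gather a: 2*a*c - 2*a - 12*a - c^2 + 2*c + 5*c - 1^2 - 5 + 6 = a*(2*c - 14) - c^2 + 7*c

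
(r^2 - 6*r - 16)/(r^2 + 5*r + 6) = (r - 8)/(r + 3)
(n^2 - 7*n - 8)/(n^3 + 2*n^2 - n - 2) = (n - 8)/(n^2 + n - 2)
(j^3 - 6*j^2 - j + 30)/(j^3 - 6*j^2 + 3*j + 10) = (j^2 - j - 6)/(j^2 - j - 2)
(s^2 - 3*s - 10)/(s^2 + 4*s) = (s^2 - 3*s - 10)/(s*(s + 4))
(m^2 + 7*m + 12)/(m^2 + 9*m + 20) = (m + 3)/(m + 5)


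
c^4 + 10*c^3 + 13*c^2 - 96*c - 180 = (c - 3)*(c + 2)*(c + 5)*(c + 6)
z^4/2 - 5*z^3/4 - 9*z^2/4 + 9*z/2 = z*(z/2 + 1)*(z - 3)*(z - 3/2)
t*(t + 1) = t^2 + t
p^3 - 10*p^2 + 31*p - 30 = (p - 5)*(p - 3)*(p - 2)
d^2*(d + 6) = d^3 + 6*d^2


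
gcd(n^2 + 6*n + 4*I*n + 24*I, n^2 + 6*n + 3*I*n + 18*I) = n + 6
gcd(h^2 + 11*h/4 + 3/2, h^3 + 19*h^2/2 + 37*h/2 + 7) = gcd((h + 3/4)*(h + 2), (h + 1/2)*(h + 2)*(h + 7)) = h + 2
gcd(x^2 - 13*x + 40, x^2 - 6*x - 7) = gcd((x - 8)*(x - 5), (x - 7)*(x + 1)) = 1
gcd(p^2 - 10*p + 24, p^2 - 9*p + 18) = p - 6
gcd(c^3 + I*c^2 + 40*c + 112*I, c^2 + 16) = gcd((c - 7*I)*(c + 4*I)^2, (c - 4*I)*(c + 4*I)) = c + 4*I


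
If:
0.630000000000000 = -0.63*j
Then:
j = -1.00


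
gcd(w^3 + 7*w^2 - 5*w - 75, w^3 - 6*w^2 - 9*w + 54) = w - 3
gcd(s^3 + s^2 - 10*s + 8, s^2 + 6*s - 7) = s - 1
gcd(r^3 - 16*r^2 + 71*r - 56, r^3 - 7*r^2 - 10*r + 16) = r^2 - 9*r + 8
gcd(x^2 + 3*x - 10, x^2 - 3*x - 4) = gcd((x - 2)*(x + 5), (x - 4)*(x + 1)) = 1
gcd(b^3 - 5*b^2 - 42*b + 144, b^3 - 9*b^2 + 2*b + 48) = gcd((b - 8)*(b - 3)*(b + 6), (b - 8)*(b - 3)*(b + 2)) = b^2 - 11*b + 24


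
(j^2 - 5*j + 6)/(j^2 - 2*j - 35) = (-j^2 + 5*j - 6)/(-j^2 + 2*j + 35)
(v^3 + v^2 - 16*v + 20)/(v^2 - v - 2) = (v^2 + 3*v - 10)/(v + 1)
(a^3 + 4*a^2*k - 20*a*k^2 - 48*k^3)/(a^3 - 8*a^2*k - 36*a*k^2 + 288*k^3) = (a^2 - 2*a*k - 8*k^2)/(a^2 - 14*a*k + 48*k^2)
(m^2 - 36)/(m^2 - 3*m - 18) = (m + 6)/(m + 3)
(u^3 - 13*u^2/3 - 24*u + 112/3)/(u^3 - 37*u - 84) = (u - 4/3)/(u + 3)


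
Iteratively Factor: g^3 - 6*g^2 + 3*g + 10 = (g - 2)*(g^2 - 4*g - 5) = (g - 2)*(g + 1)*(g - 5)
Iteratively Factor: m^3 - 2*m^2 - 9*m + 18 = (m + 3)*(m^2 - 5*m + 6) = (m - 2)*(m + 3)*(m - 3)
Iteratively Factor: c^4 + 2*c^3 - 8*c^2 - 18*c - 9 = (c + 1)*(c^3 + c^2 - 9*c - 9) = (c - 3)*(c + 1)*(c^2 + 4*c + 3) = (c - 3)*(c + 1)^2*(c + 3)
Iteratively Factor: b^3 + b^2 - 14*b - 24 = (b + 3)*(b^2 - 2*b - 8) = (b - 4)*(b + 3)*(b + 2)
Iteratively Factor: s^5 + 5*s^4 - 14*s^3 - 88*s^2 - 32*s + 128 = (s + 4)*(s^4 + s^3 - 18*s^2 - 16*s + 32) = (s + 2)*(s + 4)*(s^3 - s^2 - 16*s + 16) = (s + 2)*(s + 4)^2*(s^2 - 5*s + 4) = (s - 1)*(s + 2)*(s + 4)^2*(s - 4)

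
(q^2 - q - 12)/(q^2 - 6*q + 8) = (q + 3)/(q - 2)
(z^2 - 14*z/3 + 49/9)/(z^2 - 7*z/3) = (z - 7/3)/z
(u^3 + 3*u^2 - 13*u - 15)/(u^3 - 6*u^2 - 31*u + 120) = (u + 1)/(u - 8)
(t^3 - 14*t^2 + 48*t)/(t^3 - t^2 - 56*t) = (t - 6)/(t + 7)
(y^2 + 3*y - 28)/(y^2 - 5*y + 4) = (y + 7)/(y - 1)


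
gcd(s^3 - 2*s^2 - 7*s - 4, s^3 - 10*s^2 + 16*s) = 1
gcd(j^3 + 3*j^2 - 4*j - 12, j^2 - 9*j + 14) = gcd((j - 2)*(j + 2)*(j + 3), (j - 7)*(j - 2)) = j - 2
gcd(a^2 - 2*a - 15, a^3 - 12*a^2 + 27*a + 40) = a - 5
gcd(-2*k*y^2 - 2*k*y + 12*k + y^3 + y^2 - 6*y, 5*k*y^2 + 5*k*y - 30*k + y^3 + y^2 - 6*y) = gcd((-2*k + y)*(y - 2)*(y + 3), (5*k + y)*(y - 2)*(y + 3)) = y^2 + y - 6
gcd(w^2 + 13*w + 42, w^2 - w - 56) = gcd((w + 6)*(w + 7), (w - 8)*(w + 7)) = w + 7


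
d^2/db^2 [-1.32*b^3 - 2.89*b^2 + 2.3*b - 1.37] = -7.92*b - 5.78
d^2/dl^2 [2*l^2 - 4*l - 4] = 4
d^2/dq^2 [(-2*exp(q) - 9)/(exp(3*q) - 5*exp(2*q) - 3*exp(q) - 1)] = (-8*exp(6*q) - 51*exp(5*q) + 421*exp(4*q) - 842*exp(3*q) - 426*exp(2*q) + 105*exp(q) + 25)*exp(q)/(exp(9*q) - 15*exp(8*q) + 66*exp(7*q) - 38*exp(6*q) - 168*exp(5*q) - 192*exp(4*q) - 114*exp(3*q) - 42*exp(2*q) - 9*exp(q) - 1)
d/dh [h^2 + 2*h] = 2*h + 2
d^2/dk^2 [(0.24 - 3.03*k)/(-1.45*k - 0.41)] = (1.77635683940025e-15*k - 4.61187)/(1.45*k + 0.41)^3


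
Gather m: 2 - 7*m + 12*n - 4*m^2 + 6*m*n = -4*m^2 + m*(6*n - 7) + 12*n + 2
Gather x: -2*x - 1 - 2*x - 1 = -4*x - 2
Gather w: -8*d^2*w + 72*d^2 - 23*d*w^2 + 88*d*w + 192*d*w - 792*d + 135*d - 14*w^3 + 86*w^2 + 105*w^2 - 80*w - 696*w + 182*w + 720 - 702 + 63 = 72*d^2 - 657*d - 14*w^3 + w^2*(191 - 23*d) + w*(-8*d^2 + 280*d - 594) + 81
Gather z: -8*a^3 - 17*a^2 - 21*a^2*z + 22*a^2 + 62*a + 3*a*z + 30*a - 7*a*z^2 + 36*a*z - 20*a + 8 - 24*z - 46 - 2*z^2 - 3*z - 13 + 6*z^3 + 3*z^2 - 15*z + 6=-8*a^3 + 5*a^2 + 72*a + 6*z^3 + z^2*(1 - 7*a) + z*(-21*a^2 + 39*a - 42) - 45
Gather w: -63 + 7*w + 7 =7*w - 56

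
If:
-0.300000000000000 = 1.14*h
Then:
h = -0.26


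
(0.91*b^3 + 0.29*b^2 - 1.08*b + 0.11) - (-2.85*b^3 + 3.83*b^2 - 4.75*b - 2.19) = 3.76*b^3 - 3.54*b^2 + 3.67*b + 2.3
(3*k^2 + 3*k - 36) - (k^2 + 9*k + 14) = 2*k^2 - 6*k - 50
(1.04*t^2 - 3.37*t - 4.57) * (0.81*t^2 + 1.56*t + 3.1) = 0.8424*t^4 - 1.1073*t^3 - 5.7349*t^2 - 17.5762*t - 14.167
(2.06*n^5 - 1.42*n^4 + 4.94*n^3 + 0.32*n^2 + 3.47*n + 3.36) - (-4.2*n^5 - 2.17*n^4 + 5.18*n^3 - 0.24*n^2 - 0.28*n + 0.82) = 6.26*n^5 + 0.75*n^4 - 0.239999999999999*n^3 + 0.56*n^2 + 3.75*n + 2.54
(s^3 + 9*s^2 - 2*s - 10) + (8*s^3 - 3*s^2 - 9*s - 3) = 9*s^3 + 6*s^2 - 11*s - 13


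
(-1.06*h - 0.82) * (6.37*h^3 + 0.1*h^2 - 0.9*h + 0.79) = -6.7522*h^4 - 5.3294*h^3 + 0.872*h^2 - 0.0994*h - 0.6478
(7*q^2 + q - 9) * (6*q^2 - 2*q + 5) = 42*q^4 - 8*q^3 - 21*q^2 + 23*q - 45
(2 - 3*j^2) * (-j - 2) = 3*j^3 + 6*j^2 - 2*j - 4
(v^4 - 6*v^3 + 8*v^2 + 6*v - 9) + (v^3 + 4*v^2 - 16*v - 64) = v^4 - 5*v^3 + 12*v^2 - 10*v - 73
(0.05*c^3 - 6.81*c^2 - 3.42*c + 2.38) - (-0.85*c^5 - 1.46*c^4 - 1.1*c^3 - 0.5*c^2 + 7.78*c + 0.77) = 0.85*c^5 + 1.46*c^4 + 1.15*c^3 - 6.31*c^2 - 11.2*c + 1.61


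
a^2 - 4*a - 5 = (a - 5)*(a + 1)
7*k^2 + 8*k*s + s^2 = (k + s)*(7*k + s)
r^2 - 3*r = r*(r - 3)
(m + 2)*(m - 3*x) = m^2 - 3*m*x + 2*m - 6*x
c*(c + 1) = c^2 + c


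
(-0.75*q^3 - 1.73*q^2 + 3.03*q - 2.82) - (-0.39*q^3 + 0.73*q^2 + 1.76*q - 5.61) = -0.36*q^3 - 2.46*q^2 + 1.27*q + 2.79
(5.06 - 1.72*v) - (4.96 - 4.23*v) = 2.51*v + 0.0999999999999996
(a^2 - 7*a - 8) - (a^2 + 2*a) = -9*a - 8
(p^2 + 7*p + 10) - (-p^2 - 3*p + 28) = 2*p^2 + 10*p - 18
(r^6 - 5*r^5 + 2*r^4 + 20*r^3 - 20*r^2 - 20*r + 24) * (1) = r^6 - 5*r^5 + 2*r^4 + 20*r^3 - 20*r^2 - 20*r + 24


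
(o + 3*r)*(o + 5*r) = o^2 + 8*o*r + 15*r^2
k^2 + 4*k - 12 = (k - 2)*(k + 6)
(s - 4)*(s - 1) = s^2 - 5*s + 4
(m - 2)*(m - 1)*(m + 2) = m^3 - m^2 - 4*m + 4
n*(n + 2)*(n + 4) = n^3 + 6*n^2 + 8*n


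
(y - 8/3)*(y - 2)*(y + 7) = y^3 + 7*y^2/3 - 82*y/3 + 112/3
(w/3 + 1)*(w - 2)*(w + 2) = w^3/3 + w^2 - 4*w/3 - 4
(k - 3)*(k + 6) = k^2 + 3*k - 18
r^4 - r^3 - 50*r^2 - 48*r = r*(r - 8)*(r + 1)*(r + 6)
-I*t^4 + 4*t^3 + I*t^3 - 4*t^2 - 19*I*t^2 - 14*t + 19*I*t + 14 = (t - 2*I)*(t - I)*(t + 7*I)*(-I*t + I)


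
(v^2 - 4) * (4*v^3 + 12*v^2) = 4*v^5 + 12*v^4 - 16*v^3 - 48*v^2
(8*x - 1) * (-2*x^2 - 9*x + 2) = -16*x^3 - 70*x^2 + 25*x - 2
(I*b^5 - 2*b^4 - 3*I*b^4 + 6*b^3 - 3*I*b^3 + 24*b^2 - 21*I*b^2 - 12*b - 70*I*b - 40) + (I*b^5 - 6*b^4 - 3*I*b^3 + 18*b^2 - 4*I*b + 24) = 2*I*b^5 - 8*b^4 - 3*I*b^4 + 6*b^3 - 6*I*b^3 + 42*b^2 - 21*I*b^2 - 12*b - 74*I*b - 16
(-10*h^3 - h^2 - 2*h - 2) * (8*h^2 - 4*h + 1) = -80*h^5 + 32*h^4 - 22*h^3 - 9*h^2 + 6*h - 2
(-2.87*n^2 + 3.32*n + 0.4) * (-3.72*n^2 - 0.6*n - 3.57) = 10.6764*n^4 - 10.6284*n^3 + 6.7659*n^2 - 12.0924*n - 1.428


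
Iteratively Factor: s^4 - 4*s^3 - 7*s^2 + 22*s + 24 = (s + 2)*(s^3 - 6*s^2 + 5*s + 12) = (s + 1)*(s + 2)*(s^2 - 7*s + 12) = (s - 4)*(s + 1)*(s + 2)*(s - 3)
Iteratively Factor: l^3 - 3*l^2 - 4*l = (l)*(l^2 - 3*l - 4) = l*(l - 4)*(l + 1)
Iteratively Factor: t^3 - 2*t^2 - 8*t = (t + 2)*(t^2 - 4*t) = (t - 4)*(t + 2)*(t)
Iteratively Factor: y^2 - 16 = (y + 4)*(y - 4)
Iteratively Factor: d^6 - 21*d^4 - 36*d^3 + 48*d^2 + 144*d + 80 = (d + 1)*(d^5 - d^4 - 20*d^3 - 16*d^2 + 64*d + 80) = (d - 2)*(d + 1)*(d^4 + d^3 - 18*d^2 - 52*d - 40) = (d - 2)*(d + 1)*(d + 2)*(d^3 - d^2 - 16*d - 20) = (d - 2)*(d + 1)*(d + 2)^2*(d^2 - 3*d - 10) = (d - 5)*(d - 2)*(d + 1)*(d + 2)^2*(d + 2)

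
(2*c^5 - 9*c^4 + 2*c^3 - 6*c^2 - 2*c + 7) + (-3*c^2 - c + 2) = 2*c^5 - 9*c^4 + 2*c^3 - 9*c^2 - 3*c + 9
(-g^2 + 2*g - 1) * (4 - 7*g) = 7*g^3 - 18*g^2 + 15*g - 4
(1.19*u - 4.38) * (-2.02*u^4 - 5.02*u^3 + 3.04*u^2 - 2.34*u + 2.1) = -2.4038*u^5 + 2.8738*u^4 + 25.6052*u^3 - 16.0998*u^2 + 12.7482*u - 9.198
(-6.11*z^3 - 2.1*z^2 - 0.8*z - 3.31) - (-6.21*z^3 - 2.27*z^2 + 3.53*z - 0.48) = 0.0999999999999996*z^3 + 0.17*z^2 - 4.33*z - 2.83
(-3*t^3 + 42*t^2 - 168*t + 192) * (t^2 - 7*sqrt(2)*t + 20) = -3*t^5 + 21*sqrt(2)*t^4 + 42*t^4 - 294*sqrt(2)*t^3 - 228*t^3 + 1032*t^2 + 1176*sqrt(2)*t^2 - 3360*t - 1344*sqrt(2)*t + 3840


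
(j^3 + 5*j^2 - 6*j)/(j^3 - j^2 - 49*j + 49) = j*(j + 6)/(j^2 - 49)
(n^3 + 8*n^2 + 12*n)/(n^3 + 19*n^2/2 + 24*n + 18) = 2*n/(2*n + 3)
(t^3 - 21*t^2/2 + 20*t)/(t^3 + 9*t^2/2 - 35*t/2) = (t - 8)/(t + 7)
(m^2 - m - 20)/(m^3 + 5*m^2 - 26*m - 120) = 1/(m + 6)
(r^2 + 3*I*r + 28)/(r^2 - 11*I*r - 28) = (r + 7*I)/(r - 7*I)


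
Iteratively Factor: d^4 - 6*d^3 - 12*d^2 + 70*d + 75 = (d + 3)*(d^3 - 9*d^2 + 15*d + 25) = (d + 1)*(d + 3)*(d^2 - 10*d + 25) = (d - 5)*(d + 1)*(d + 3)*(d - 5)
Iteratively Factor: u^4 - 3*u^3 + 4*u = (u)*(u^3 - 3*u^2 + 4) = u*(u - 2)*(u^2 - u - 2) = u*(u - 2)^2*(u + 1)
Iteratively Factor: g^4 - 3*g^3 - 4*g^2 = (g)*(g^3 - 3*g^2 - 4*g) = g*(g - 4)*(g^2 + g) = g^2*(g - 4)*(g + 1)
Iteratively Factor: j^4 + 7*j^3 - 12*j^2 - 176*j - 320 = (j + 4)*(j^3 + 3*j^2 - 24*j - 80) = (j - 5)*(j + 4)*(j^2 + 8*j + 16) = (j - 5)*(j + 4)^2*(j + 4)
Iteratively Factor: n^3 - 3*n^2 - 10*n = (n)*(n^2 - 3*n - 10) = n*(n + 2)*(n - 5)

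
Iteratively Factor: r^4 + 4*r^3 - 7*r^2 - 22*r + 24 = (r - 2)*(r^3 + 6*r^2 + 5*r - 12) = (r - 2)*(r - 1)*(r^2 + 7*r + 12) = (r - 2)*(r - 1)*(r + 3)*(r + 4)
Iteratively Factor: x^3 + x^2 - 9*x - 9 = (x + 3)*(x^2 - 2*x - 3) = (x - 3)*(x + 3)*(x + 1)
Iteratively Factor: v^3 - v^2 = (v)*(v^2 - v) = v^2*(v - 1)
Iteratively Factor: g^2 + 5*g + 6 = (g + 3)*(g + 2)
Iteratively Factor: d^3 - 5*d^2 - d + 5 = (d + 1)*(d^2 - 6*d + 5) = (d - 1)*(d + 1)*(d - 5)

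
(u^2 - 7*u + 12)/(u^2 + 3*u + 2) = (u^2 - 7*u + 12)/(u^2 + 3*u + 2)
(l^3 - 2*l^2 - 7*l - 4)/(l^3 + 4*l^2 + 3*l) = (l^2 - 3*l - 4)/(l*(l + 3))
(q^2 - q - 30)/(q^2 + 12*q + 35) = (q - 6)/(q + 7)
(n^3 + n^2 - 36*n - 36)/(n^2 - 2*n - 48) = (n^2 - 5*n - 6)/(n - 8)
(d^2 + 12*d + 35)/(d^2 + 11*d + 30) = (d + 7)/(d + 6)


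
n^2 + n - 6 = (n - 2)*(n + 3)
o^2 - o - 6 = (o - 3)*(o + 2)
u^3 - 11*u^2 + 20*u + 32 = (u - 8)*(u - 4)*(u + 1)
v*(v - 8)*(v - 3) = v^3 - 11*v^2 + 24*v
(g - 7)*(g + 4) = g^2 - 3*g - 28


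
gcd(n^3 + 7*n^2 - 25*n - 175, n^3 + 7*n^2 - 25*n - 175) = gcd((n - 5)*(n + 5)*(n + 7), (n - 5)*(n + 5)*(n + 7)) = n^3 + 7*n^2 - 25*n - 175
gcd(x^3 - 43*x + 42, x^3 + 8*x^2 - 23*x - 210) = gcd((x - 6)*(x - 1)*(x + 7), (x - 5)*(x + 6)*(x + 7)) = x + 7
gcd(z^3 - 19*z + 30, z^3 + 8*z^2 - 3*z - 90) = z^2 + 2*z - 15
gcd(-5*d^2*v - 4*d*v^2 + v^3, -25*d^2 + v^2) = -5*d + v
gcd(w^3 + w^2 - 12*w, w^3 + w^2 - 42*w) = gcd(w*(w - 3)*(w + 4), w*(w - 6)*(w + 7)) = w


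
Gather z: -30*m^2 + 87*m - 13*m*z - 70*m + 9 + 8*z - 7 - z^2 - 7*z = -30*m^2 + 17*m - z^2 + z*(1 - 13*m) + 2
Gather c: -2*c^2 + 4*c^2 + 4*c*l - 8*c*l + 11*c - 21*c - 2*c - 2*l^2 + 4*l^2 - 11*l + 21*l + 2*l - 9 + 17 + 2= 2*c^2 + c*(-4*l - 12) + 2*l^2 + 12*l + 10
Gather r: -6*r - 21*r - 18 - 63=-27*r - 81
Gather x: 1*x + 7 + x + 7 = 2*x + 14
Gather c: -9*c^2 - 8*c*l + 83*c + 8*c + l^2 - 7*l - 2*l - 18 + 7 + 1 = -9*c^2 + c*(91 - 8*l) + l^2 - 9*l - 10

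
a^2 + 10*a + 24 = (a + 4)*(a + 6)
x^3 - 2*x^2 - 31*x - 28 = (x - 7)*(x + 1)*(x + 4)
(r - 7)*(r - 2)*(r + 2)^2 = r^4 - 5*r^3 - 18*r^2 + 20*r + 56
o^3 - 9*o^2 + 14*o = o*(o - 7)*(o - 2)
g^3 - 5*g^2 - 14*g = g*(g - 7)*(g + 2)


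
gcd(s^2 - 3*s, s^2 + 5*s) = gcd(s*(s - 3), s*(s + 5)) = s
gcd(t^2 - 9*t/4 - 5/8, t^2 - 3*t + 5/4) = t - 5/2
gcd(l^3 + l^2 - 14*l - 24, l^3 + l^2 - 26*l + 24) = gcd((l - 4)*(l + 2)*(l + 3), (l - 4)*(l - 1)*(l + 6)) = l - 4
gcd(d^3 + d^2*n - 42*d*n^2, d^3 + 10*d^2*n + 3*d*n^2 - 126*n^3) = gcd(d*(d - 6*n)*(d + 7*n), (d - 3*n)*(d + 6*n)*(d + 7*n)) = d + 7*n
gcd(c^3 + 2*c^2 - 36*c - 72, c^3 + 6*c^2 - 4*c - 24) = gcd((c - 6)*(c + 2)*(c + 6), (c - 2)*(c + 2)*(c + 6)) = c^2 + 8*c + 12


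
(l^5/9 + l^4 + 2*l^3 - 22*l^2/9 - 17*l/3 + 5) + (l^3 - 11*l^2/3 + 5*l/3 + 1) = l^5/9 + l^4 + 3*l^3 - 55*l^2/9 - 4*l + 6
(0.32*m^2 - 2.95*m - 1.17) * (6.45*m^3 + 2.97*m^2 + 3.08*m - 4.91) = 2.064*m^5 - 18.0771*m^4 - 15.3224*m^3 - 14.1321*m^2 + 10.8809*m + 5.7447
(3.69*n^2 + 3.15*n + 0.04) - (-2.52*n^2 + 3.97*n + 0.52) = 6.21*n^2 - 0.82*n - 0.48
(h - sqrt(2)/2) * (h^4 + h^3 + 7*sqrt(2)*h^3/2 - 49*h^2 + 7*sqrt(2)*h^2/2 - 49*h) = h^5 + h^4 + 3*sqrt(2)*h^4 - 105*h^3/2 + 3*sqrt(2)*h^3 - 105*h^2/2 + 49*sqrt(2)*h^2/2 + 49*sqrt(2)*h/2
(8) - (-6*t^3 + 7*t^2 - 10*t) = 6*t^3 - 7*t^2 + 10*t + 8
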